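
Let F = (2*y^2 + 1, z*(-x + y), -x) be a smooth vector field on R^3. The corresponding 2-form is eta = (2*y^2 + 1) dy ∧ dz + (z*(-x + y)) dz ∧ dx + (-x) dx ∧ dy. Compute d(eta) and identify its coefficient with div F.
d(eta) = (z) dx ∧ dy ∧ dz; div F = z

For a 2-form in R^3 of the form above, applying d gives a 3-form with coefficient ∂P/∂x + ∂Q/∂y + ∂R/∂z:
  ∂P/∂x = 0
  ∂Q/∂y = z
  ∂R/∂z = 0
Sum = z, which is exactly div F.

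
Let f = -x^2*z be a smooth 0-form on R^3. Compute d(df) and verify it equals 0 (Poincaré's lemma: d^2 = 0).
d(df) = 0

Step 1: df = sum_i (∂f/∂x_i) dx_i = (-2*x*z) dx + (0) dy + (-x^2) dz.
Step 2: Apply d again. Using the 1-form formula, the coefficient of dx ∧ dy in d(df) is ∂^2 f/∂x ∂y - ∂^2 f/∂y ∂x = (0) - (0) = 0 (equality of mixed partials for smooth f).
Similarly for dx ∧ dz and dy ∧ dz — all coefficients vanish. So d(df) = 0.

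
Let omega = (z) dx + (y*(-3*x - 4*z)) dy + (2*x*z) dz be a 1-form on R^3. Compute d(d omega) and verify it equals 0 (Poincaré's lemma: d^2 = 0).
d(d omega) = 0

Step 1: d omega = sum_{i<j} (∂f_j/∂x_i - ∂f_i/∂x_j) dx_i ∧ dx_j:
  coeff of dx ∧ dy: -3*y
  coeff of dx ∧ dz: 2*z - 1
  coeff of dy ∧ dz: 4*y
Step 2: Apply d again to each 2-form coefficient. The only possible 3-form in R^3 is dx ∧ dy ∧ dz, with coefficient
  ∂(coeff of dy∧dz)/∂x - ∂(coeff of dx∧dz)/∂y + ∂(coeff of dx∧dy)/∂z
  = ∂/∂x (4*y) - ∂/∂y (2*z - 1) + ∂/∂z (-3*y).
Each of these terms simplifies to sums of mixed partials that cancel in pairs. The result is 0 (by equality of mixed partials for smooth functions — Schwarz / Clairaut).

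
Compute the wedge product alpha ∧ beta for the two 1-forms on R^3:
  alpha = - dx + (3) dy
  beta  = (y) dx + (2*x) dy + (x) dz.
alpha ∧ beta = (-2*x - 3*y) dx ∧ dy + (-x) dx ∧ dz + (3*x) dy ∧ dz

Distribute the wedge, using dx_i ∧ dx_j = -dx_j ∧ dx_i and dx_i ∧ dx_i = 0. For each pair (i, j) with i < j, the coefficient of dx_i ∧ dx_j in alpha ∧ beta is (alpha_i * beta_j - alpha_j * beta_i). Collecting: alpha ∧ beta = (-2*x - 3*y) dx ∧ dy + (-x) dx ∧ dz + (3*x) dy ∧ dz.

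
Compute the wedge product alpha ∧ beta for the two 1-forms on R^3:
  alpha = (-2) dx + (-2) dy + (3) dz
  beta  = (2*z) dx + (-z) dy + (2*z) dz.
alpha ∧ beta = (6*z) dx ∧ dy + (-10*z) dx ∧ dz + (-z) dy ∧ dz

Distribute the wedge, using dx_i ∧ dx_j = -dx_j ∧ dx_i and dx_i ∧ dx_i = 0. For each pair (i, j) with i < j, the coefficient of dx_i ∧ dx_j in alpha ∧ beta is (alpha_i * beta_j - alpha_j * beta_i). Collecting: alpha ∧ beta = (6*z) dx ∧ dy + (-10*z) dx ∧ dz + (-z) dy ∧ dz.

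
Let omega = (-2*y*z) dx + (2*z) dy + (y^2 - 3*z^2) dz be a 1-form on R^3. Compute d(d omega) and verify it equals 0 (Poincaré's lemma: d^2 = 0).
d(d omega) = 0

Step 1: d omega = sum_{i<j} (∂f_j/∂x_i - ∂f_i/∂x_j) dx_i ∧ dx_j:
  coeff of dx ∧ dy: 2*z
  coeff of dx ∧ dz: 2*y
  coeff of dy ∧ dz: 2*y - 2
Step 2: Apply d again to each 2-form coefficient. The only possible 3-form in R^3 is dx ∧ dy ∧ dz, with coefficient
  ∂(coeff of dy∧dz)/∂x - ∂(coeff of dx∧dz)/∂y + ∂(coeff of dx∧dy)/∂z
  = ∂/∂x (2*y - 2) - ∂/∂y (2*y) + ∂/∂z (2*z).
Each of these terms simplifies to sums of mixed partials that cancel in pairs. The result is 0 (by equality of mixed partials for smooth functions — Schwarz / Clairaut).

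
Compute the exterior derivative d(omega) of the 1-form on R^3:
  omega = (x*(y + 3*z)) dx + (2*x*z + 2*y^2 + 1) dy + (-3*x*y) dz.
d(omega) = (-x + 2*z) dx ∧ dy + (-3*x - 3*y) dx ∧ dz + (-5*x) dy ∧ dz

For a 1-form omega = sum_i f_i dx_i, the exterior derivative is
  d(omega) = sum_{i < j} (∂f_j/∂x_i - ∂f_i/∂x_j) dx_i ∧ dx_j.
  coefficient of dx ∧ dy: ∂f_2/∂x - ∂f_1/∂y = ∂(2*x*z + 2*y^2 + 1)/∂x - ∂(x*(y + 3*z))/∂y = -x + 2*z
  coefficient of dx ∧ dz: ∂f_3/∂x - ∂f_1/∂z = ∂(-3*x*y)/∂x - ∂(x*(y + 3*z))/∂z = -3*x - 3*y
  coefficient of dy ∧ dz: ∂f_3/∂y - ∂f_2/∂z = ∂(-3*x*y)/∂y - ∂(2*x*z + 2*y^2 + 1)/∂z = -5*x
Assembling: d(omega) = (-x + 2*z) dx ∧ dy + (-3*x - 3*y) dx ∧ dz + (-5*x) dy ∧ dz.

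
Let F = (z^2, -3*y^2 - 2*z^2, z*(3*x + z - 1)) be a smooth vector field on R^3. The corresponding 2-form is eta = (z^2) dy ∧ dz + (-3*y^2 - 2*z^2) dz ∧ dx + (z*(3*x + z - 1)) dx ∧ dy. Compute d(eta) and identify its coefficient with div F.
d(eta) = (3*x - 6*y + 2*z - 1) dx ∧ dy ∧ dz; div F = 3*x - 6*y + 2*z - 1

For a 2-form in R^3 of the form above, applying d gives a 3-form with coefficient ∂P/∂x + ∂Q/∂y + ∂R/∂z:
  ∂P/∂x = 0
  ∂Q/∂y = -6*y
  ∂R/∂z = 3*x + 2*z - 1
Sum = 3*x - 6*y + 2*z - 1, which is exactly div F.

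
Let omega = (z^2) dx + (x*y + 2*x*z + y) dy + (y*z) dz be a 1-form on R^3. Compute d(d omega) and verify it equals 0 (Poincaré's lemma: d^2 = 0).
d(d omega) = 0

Step 1: d omega = sum_{i<j} (∂f_j/∂x_i - ∂f_i/∂x_j) dx_i ∧ dx_j:
  coeff of dx ∧ dy: y + 2*z
  coeff of dx ∧ dz: -2*z
  coeff of dy ∧ dz: -2*x + z
Step 2: Apply d again to each 2-form coefficient. The only possible 3-form in R^3 is dx ∧ dy ∧ dz, with coefficient
  ∂(coeff of dy∧dz)/∂x - ∂(coeff of dx∧dz)/∂y + ∂(coeff of dx∧dy)/∂z
  = ∂/∂x (-2*x + z) - ∂/∂y (-2*z) + ∂/∂z (y + 2*z).
Each of these terms simplifies to sums of mixed partials that cancel in pairs. The result is 0 (by equality of mixed partials for smooth functions — Schwarz / Clairaut).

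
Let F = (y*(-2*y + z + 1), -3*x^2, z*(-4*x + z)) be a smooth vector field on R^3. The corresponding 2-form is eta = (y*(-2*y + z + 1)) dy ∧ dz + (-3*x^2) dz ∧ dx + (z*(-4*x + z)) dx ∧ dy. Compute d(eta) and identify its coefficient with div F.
d(eta) = (-4*x + 2*z) dx ∧ dy ∧ dz; div F = -4*x + 2*z

For a 2-form in R^3 of the form above, applying d gives a 3-form with coefficient ∂P/∂x + ∂Q/∂y + ∂R/∂z:
  ∂P/∂x = 0
  ∂Q/∂y = 0
  ∂R/∂z = -4*x + 2*z
Sum = -4*x + 2*z, which is exactly div F.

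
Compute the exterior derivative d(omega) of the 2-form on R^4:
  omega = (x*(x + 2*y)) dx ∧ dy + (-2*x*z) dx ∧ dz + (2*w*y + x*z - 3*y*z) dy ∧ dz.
d(omega) = (z) dx ∧ dy ∧ dz + (2*y) dy ∧ dz ∧ dw

For a 2-form omega = sum_{i<j} g_{ij} dx_i ∧ dx_j, the exterior derivative is
  d(omega) = sum_{i<j} d(g_{ij}) ∧ dx_i ∧ dx_j = sum_{i<j, k} (∂g_{ij}/∂x_k) dx_k ∧ dx_i ∧ dx_j.
Expand each term, using dx_k ∧ dx_i ∧ dx_j = sgn(permutation) dx_{(a)} ∧ dx_{(b)} ∧ dx_{(c)} with (a < b < c) sorted:
  d(2*w*y + x*z - 3*y*z) includes (∂/∂x)(2*w*y + x*z - 3*y*z) dx = (z) dx, which multiplied by dy ∧ dz gives (z) dx ∧ dy ∧ dz
  d(2*w*y + x*z - 3*y*z) includes (∂/∂w)(2*w*y + x*z - 3*y*z) dw = (2*y) dw, which multiplied by dy ∧ dz gives (2*y) dy ∧ dz ∧ dw
Collecting like 3-forms: d(omega) = (z) dx ∧ dy ∧ dz + (2*y) dy ∧ dz ∧ dw.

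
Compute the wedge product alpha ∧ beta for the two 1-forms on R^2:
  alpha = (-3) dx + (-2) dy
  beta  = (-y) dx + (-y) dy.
alpha ∧ beta = (y) dx ∧ dy

Distribute the wedge, using dx_i ∧ dx_j = -dx_j ∧ dx_i and dx_i ∧ dx_i = 0. For each pair (i, j) with i < j, the coefficient of dx_i ∧ dx_j in alpha ∧ beta is (alpha_i * beta_j - alpha_j * beta_i). Collecting: alpha ∧ beta = (y) dx ∧ dy.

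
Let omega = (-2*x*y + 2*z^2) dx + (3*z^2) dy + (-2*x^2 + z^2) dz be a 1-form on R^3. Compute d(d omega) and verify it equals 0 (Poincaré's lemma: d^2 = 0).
d(d omega) = 0

Step 1: d omega = sum_{i<j} (∂f_j/∂x_i - ∂f_i/∂x_j) dx_i ∧ dx_j:
  coeff of dx ∧ dy: 2*x
  coeff of dx ∧ dz: -4*x - 4*z
  coeff of dy ∧ dz: -6*z
Step 2: Apply d again to each 2-form coefficient. The only possible 3-form in R^3 is dx ∧ dy ∧ dz, with coefficient
  ∂(coeff of dy∧dz)/∂x - ∂(coeff of dx∧dz)/∂y + ∂(coeff of dx∧dy)/∂z
  = ∂/∂x (-6*z) - ∂/∂y (-4*x - 4*z) + ∂/∂z (2*x).
Each of these terms simplifies to sums of mixed partials that cancel in pairs. The result is 0 (by equality of mixed partials for smooth functions — Schwarz / Clairaut).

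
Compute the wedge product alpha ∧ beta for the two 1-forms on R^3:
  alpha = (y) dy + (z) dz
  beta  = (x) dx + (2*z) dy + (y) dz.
alpha ∧ beta = (-x*y) dx ∧ dy + (y^2 - 2*z^2) dy ∧ dz + (-x*z) dx ∧ dz

Distribute the wedge, using dx_i ∧ dx_j = -dx_j ∧ dx_i and dx_i ∧ dx_i = 0. For each pair (i, j) with i < j, the coefficient of dx_i ∧ dx_j in alpha ∧ beta is (alpha_i * beta_j - alpha_j * beta_i). Collecting: alpha ∧ beta = (-x*y) dx ∧ dy + (y^2 - 2*z^2) dy ∧ dz + (-x*z) dx ∧ dz.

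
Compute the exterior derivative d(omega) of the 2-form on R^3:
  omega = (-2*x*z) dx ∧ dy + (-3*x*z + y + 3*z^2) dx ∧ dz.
d(omega) = (-2*x - 1) dx ∧ dy ∧ dz

For a 2-form omega = sum_{i<j} g_{ij} dx_i ∧ dx_j, the exterior derivative is
  d(omega) = sum_{i<j} d(g_{ij}) ∧ dx_i ∧ dx_j = sum_{i<j, k} (∂g_{ij}/∂x_k) dx_k ∧ dx_i ∧ dx_j.
Expand each term, using dx_k ∧ dx_i ∧ dx_j = sgn(permutation) dx_{(a)} ∧ dx_{(b)} ∧ dx_{(c)} with (a < b < c) sorted:
  d(-2*x*z) includes (∂/∂z)(-2*x*z) dz = (-2*x) dz, which multiplied by dx ∧ dy gives (-2*x) dx ∧ dy ∧ dz
  d(-3*x*z + y + 3*z^2) includes (∂/∂y)(-3*x*z + y + 3*z^2) dy = (1) dy, which multiplied by dx ∧ dz gives (-1) dx ∧ dy ∧ dz
Collecting like 3-forms: d(omega) = (-2*x - 1) dx ∧ dy ∧ dz.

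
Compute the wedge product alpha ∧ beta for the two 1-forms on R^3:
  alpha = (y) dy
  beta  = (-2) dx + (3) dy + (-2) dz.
alpha ∧ beta = (2*y) dx ∧ dy + (-2*y) dy ∧ dz

Distribute the wedge, using dx_i ∧ dx_j = -dx_j ∧ dx_i and dx_i ∧ dx_i = 0. For each pair (i, j) with i < j, the coefficient of dx_i ∧ dx_j in alpha ∧ beta is (alpha_i * beta_j - alpha_j * beta_i). Collecting: alpha ∧ beta = (2*y) dx ∧ dy + (-2*y) dy ∧ dz.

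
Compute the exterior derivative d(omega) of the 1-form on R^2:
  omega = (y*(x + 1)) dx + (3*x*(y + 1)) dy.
d(omega) = (-x + 3*y + 2) dx ∧ dy

For a 1-form omega = sum_i f_i dx_i, the exterior derivative is
  d(omega) = sum_{i < j} (∂f_j/∂x_i - ∂f_i/∂x_j) dx_i ∧ dx_j.
  coefficient of dx ∧ dy: ∂f_2/∂x - ∂f_1/∂y = ∂(3*x*(y + 1))/∂x - ∂(y*(x + 1))/∂y = -x + 3*y + 2
Assembling: d(omega) = (-x + 3*y + 2) dx ∧ dy.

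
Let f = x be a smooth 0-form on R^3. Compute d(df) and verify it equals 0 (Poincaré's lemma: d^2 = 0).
d(df) = 0

Step 1: df = sum_i (∂f/∂x_i) dx_i = (1) dx + (0) dy + (0) dz.
Step 2: Apply d again. Using the 1-form formula, the coefficient of dx ∧ dy in d(df) is ∂^2 f/∂x ∂y - ∂^2 f/∂y ∂x = (0) - (0) = 0 (equality of mixed partials for smooth f).
Similarly for dx ∧ dz and dy ∧ dz — all coefficients vanish. So d(df) = 0.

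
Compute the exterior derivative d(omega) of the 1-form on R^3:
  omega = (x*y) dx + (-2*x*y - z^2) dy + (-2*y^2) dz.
d(omega) = (-x - 2*y) dx ∧ dy + (-4*y + 2*z) dy ∧ dz

For a 1-form omega = sum_i f_i dx_i, the exterior derivative is
  d(omega) = sum_{i < j} (∂f_j/∂x_i - ∂f_i/∂x_j) dx_i ∧ dx_j.
  coefficient of dx ∧ dy: ∂f_2/∂x - ∂f_1/∂y = ∂(-2*x*y - z^2)/∂x - ∂(x*y)/∂y = -x - 2*y
  coefficient of dy ∧ dz: ∂f_3/∂y - ∂f_2/∂z = ∂(-2*y^2)/∂y - ∂(-2*x*y - z^2)/∂z = -4*y + 2*z
Assembling: d(omega) = (-x - 2*y) dx ∧ dy + (-4*y + 2*z) dy ∧ dz.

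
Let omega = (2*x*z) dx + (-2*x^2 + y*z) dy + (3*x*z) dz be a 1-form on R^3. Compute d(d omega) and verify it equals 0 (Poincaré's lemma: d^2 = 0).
d(d omega) = 0

Step 1: d omega = sum_{i<j} (∂f_j/∂x_i - ∂f_i/∂x_j) dx_i ∧ dx_j:
  coeff of dx ∧ dy: -4*x
  coeff of dx ∧ dz: -2*x + 3*z
  coeff of dy ∧ dz: -y
Step 2: Apply d again to each 2-form coefficient. The only possible 3-form in R^3 is dx ∧ dy ∧ dz, with coefficient
  ∂(coeff of dy∧dz)/∂x - ∂(coeff of dx∧dz)/∂y + ∂(coeff of dx∧dy)/∂z
  = ∂/∂x (-y) - ∂/∂y (-2*x + 3*z) + ∂/∂z (-4*x).
Each of these terms simplifies to sums of mixed partials that cancel in pairs. The result is 0 (by equality of mixed partials for smooth functions — Schwarz / Clairaut).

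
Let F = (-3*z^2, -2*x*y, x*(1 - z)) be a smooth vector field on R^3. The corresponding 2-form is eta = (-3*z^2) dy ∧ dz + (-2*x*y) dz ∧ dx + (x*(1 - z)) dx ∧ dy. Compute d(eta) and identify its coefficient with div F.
d(eta) = (-3*x) dx ∧ dy ∧ dz; div F = -3*x

For a 2-form in R^3 of the form above, applying d gives a 3-form with coefficient ∂P/∂x + ∂Q/∂y + ∂R/∂z:
  ∂P/∂x = 0
  ∂Q/∂y = -2*x
  ∂R/∂z = -x
Sum = -3*x, which is exactly div F.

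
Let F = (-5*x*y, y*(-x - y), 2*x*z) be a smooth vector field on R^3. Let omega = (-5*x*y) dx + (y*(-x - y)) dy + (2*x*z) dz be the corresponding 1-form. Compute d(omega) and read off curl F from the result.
d(omega) = (0) dy ∧ dz + (-2*z) dz ∧ dx + (5*x - y) dx ∧ dy; curl F = (0, -2*z, 5*x - y)

d omega = sum_{i<j} (∂f_j/∂x_i - ∂f_i/∂x_j) dx_i ∧ dx_j. Under the identification (dy ∧ dz, dz ∧ dx, dx ∧ dy) ↔ (e_x, e_y, e_z), the coefficients are exactly the components of curl F. Compute:
  ∂R/∂y - ∂Q/∂z = (0) - (0) = 0
  ∂P/∂z - ∂R/∂x = (0) - (2*z) = -2*z
  ∂Q/∂x - ∂P/∂y = (-y) - (-5*x) = 5*x - y.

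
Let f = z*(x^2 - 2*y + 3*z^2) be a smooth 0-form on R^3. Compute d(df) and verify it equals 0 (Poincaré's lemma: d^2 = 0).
d(df) = 0

Step 1: df = sum_i (∂f/∂x_i) dx_i = (2*x*z) dx + (-2*z) dy + (x^2 - 2*y + 9*z^2) dz.
Step 2: Apply d again. Using the 1-form formula, the coefficient of dx ∧ dy in d(df) is ∂^2 f/∂x ∂y - ∂^2 f/∂y ∂x = (0) - (0) = 0 (equality of mixed partials for smooth f).
Similarly for dx ∧ dz and dy ∧ dz — all coefficients vanish. So d(df) = 0.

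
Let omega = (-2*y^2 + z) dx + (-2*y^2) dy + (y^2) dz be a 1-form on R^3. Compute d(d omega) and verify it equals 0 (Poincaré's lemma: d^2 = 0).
d(d omega) = 0

Step 1: d omega = sum_{i<j} (∂f_j/∂x_i - ∂f_i/∂x_j) dx_i ∧ dx_j:
  coeff of dx ∧ dy: 4*y
  coeff of dx ∧ dz: -1
  coeff of dy ∧ dz: 2*y
Step 2: Apply d again to each 2-form coefficient. The only possible 3-form in R^3 is dx ∧ dy ∧ dz, with coefficient
  ∂(coeff of dy∧dz)/∂x - ∂(coeff of dx∧dz)/∂y + ∂(coeff of dx∧dy)/∂z
  = ∂/∂x (2*y) - ∂/∂y (-1) + ∂/∂z (4*y).
Each of these terms simplifies to sums of mixed partials that cancel in pairs. The result is 0 (by equality of mixed partials for smooth functions — Schwarz / Clairaut).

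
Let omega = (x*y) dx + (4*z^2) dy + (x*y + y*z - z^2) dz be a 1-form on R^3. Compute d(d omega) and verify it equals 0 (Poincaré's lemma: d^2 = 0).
d(d omega) = 0

Step 1: d omega = sum_{i<j} (∂f_j/∂x_i - ∂f_i/∂x_j) dx_i ∧ dx_j:
  coeff of dx ∧ dy: -x
  coeff of dx ∧ dz: y
  coeff of dy ∧ dz: x - 7*z
Step 2: Apply d again to each 2-form coefficient. The only possible 3-form in R^3 is dx ∧ dy ∧ dz, with coefficient
  ∂(coeff of dy∧dz)/∂x - ∂(coeff of dx∧dz)/∂y + ∂(coeff of dx∧dy)/∂z
  = ∂/∂x (x - 7*z) - ∂/∂y (y) + ∂/∂z (-x).
Each of these terms simplifies to sums of mixed partials that cancel in pairs. The result is 0 (by equality of mixed partials for smooth functions — Schwarz / Clairaut).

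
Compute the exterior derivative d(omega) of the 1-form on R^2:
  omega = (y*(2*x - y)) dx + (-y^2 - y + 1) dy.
d(omega) = (-2*x + 2*y) dx ∧ dy

For a 1-form omega = sum_i f_i dx_i, the exterior derivative is
  d(omega) = sum_{i < j} (∂f_j/∂x_i - ∂f_i/∂x_j) dx_i ∧ dx_j.
  coefficient of dx ∧ dy: ∂f_2/∂x - ∂f_1/∂y = ∂(-y^2 - y + 1)/∂x - ∂(y*(2*x - y))/∂y = -2*x + 2*y
Assembling: d(omega) = (-2*x + 2*y) dx ∧ dy.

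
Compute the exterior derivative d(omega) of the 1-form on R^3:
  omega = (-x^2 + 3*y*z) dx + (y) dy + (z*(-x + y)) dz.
d(omega) = (-3*z) dx ∧ dy + (-3*y - z) dx ∧ dz + (z) dy ∧ dz

For a 1-form omega = sum_i f_i dx_i, the exterior derivative is
  d(omega) = sum_{i < j} (∂f_j/∂x_i - ∂f_i/∂x_j) dx_i ∧ dx_j.
  coefficient of dx ∧ dy: ∂f_2/∂x - ∂f_1/∂y = ∂(y)/∂x - ∂(-x^2 + 3*y*z)/∂y = -3*z
  coefficient of dx ∧ dz: ∂f_3/∂x - ∂f_1/∂z = ∂(z*(-x + y))/∂x - ∂(-x^2 + 3*y*z)/∂z = -3*y - z
  coefficient of dy ∧ dz: ∂f_3/∂y - ∂f_2/∂z = ∂(z*(-x + y))/∂y - ∂(y)/∂z = z
Assembling: d(omega) = (-3*z) dx ∧ dy + (-3*y - z) dx ∧ dz + (z) dy ∧ dz.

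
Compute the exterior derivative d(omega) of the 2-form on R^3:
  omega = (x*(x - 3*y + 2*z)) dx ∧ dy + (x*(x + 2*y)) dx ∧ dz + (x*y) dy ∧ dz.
d(omega) = (y) dx ∧ dy ∧ dz

For a 2-form omega = sum_{i<j} g_{ij} dx_i ∧ dx_j, the exterior derivative is
  d(omega) = sum_{i<j} d(g_{ij}) ∧ dx_i ∧ dx_j = sum_{i<j, k} (∂g_{ij}/∂x_k) dx_k ∧ dx_i ∧ dx_j.
Expand each term, using dx_k ∧ dx_i ∧ dx_j = sgn(permutation) dx_{(a)} ∧ dx_{(b)} ∧ dx_{(c)} with (a < b < c) sorted:
  d(x*(x - 3*y + 2*z)) includes (∂/∂z)(x*(x - 3*y + 2*z)) dz = (2*x) dz, which multiplied by dx ∧ dy gives (2*x) dx ∧ dy ∧ dz
  d(x*(x + 2*y)) includes (∂/∂y)(x*(x + 2*y)) dy = (2*x) dy, which multiplied by dx ∧ dz gives (-2*x) dx ∧ dy ∧ dz
  d(x*y) includes (∂/∂x)(x*y) dx = (y) dx, which multiplied by dy ∧ dz gives (y) dx ∧ dy ∧ dz
Collecting like 3-forms: d(omega) = (y) dx ∧ dy ∧ dz.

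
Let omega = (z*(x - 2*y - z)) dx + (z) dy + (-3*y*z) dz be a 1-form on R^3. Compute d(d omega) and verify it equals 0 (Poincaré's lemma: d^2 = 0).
d(d omega) = 0

Step 1: d omega = sum_{i<j} (∂f_j/∂x_i - ∂f_i/∂x_j) dx_i ∧ dx_j:
  coeff of dx ∧ dy: 2*z
  coeff of dx ∧ dz: -x + 2*y + 2*z
  coeff of dy ∧ dz: -3*z - 1
Step 2: Apply d again to each 2-form coefficient. The only possible 3-form in R^3 is dx ∧ dy ∧ dz, with coefficient
  ∂(coeff of dy∧dz)/∂x - ∂(coeff of dx∧dz)/∂y + ∂(coeff of dx∧dy)/∂z
  = ∂/∂x (-3*z - 1) - ∂/∂y (-x + 2*y + 2*z) + ∂/∂z (2*z).
Each of these terms simplifies to sums of mixed partials that cancel in pairs. The result is 0 (by equality of mixed partials for smooth functions — Schwarz / Clairaut).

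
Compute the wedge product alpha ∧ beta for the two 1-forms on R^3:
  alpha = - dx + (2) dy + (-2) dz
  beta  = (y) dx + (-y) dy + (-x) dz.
alpha ∧ beta = (-y) dx ∧ dy + (x + 2*y) dx ∧ dz + (-2*x - 2*y) dy ∧ dz

Distribute the wedge, using dx_i ∧ dx_j = -dx_j ∧ dx_i and dx_i ∧ dx_i = 0. For each pair (i, j) with i < j, the coefficient of dx_i ∧ dx_j in alpha ∧ beta is (alpha_i * beta_j - alpha_j * beta_i). Collecting: alpha ∧ beta = (-y) dx ∧ dy + (x + 2*y) dx ∧ dz + (-2*x - 2*y) dy ∧ dz.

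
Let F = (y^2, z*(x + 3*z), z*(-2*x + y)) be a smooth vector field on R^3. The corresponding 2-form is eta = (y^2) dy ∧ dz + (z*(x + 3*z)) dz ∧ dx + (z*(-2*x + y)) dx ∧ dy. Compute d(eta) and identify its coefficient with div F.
d(eta) = (-2*x + y) dx ∧ dy ∧ dz; div F = -2*x + y

For a 2-form in R^3 of the form above, applying d gives a 3-form with coefficient ∂P/∂x + ∂Q/∂y + ∂R/∂z:
  ∂P/∂x = 0
  ∂Q/∂y = 0
  ∂R/∂z = -2*x + y
Sum = -2*x + y, which is exactly div F.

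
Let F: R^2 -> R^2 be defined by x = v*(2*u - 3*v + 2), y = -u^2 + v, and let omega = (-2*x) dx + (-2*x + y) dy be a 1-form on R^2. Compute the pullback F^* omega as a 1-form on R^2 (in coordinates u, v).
F^* omega = (2*u^3 + 8*u^2*v - 20*u*v^2 + 6*u*v + 12*v^3 - 8*v^2) du + (-8*u^2*v - u^2 + 36*u*v^2 - 20*u*v - 36*v^3 + 42*v^2 - 11*v) dv

Using F^*(f dg) = (f ∘ F) d(g ∘ F), substitute each coordinate x_i by F_i(u, v) in f_i, and replace dx_i by d F_i = (∂F_i/∂u) du + (∂F_i/∂v) dv.
  For the x component: f_1(F) = 2*v*(-2*u + 3*v - 2); d F_1 = (2*v) du + (2*u - 6*v + 2) dv
  For the y component: f_2(F) = -u^2 - 4*u*v + 6*v^2 - 3*v; d F_2 = (-2*u) du + (1) dv
Combining and collecting du, dv coefficients:
  coeff of du: 2*u^3 + 8*u^2*v - 20*u*v^2 + 6*u*v + 12*v^3 - 8*v^2
  coeff of dv: -8*u^2*v - u^2 + 36*u*v^2 - 20*u*v - 36*v^3 + 42*v^2 - 11*v
F^* omega = (2*u^3 + 8*u^2*v - 20*u*v^2 + 6*u*v + 12*v^3 - 8*v^2) du + (-8*u^2*v - u^2 + 36*u*v^2 - 20*u*v - 36*v^3 + 42*v^2 - 11*v) dv.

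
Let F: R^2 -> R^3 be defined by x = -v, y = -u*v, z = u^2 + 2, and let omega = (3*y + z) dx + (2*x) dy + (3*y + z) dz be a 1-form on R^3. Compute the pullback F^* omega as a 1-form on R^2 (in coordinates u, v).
F^* omega = (2*u^3 - 6*u^2*v + 4*u + 2*v^2) du + (-u^2 + 5*u*v - 2) dv

Using F^*(f dg) = (f ∘ F) d(g ∘ F), substitute each coordinate x_i by F_i(u, v) in f_i, and replace dx_i by d F_i = (∂F_i/∂u) du + (∂F_i/∂v) dv.
  For the x component: f_1(F) = u^2 - 3*u*v + 2; d F_1 = (0) du + (-1) dv
  For the y component: f_2(F) = -2*v; d F_2 = (-v) du + (-u) dv
  For the z component: f_3(F) = u^2 - 3*u*v + 2; d F_3 = (2*u) du + (0) dv
Combining and collecting du, dv coefficients:
  coeff of du: 2*u^3 - 6*u^2*v + 4*u + 2*v^2
  coeff of dv: -u^2 + 5*u*v - 2
F^* omega = (2*u^3 - 6*u^2*v + 4*u + 2*v^2) du + (-u^2 + 5*u*v - 2) dv.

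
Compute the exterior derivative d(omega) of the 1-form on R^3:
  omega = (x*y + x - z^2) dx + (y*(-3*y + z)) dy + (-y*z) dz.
d(omega) = (-x) dx ∧ dy + (2*z) dx ∧ dz + (-y - z) dy ∧ dz

For a 1-form omega = sum_i f_i dx_i, the exterior derivative is
  d(omega) = sum_{i < j} (∂f_j/∂x_i - ∂f_i/∂x_j) dx_i ∧ dx_j.
  coefficient of dx ∧ dy: ∂f_2/∂x - ∂f_1/∂y = ∂(y*(-3*y + z))/∂x - ∂(x*y + x - z^2)/∂y = -x
  coefficient of dx ∧ dz: ∂f_3/∂x - ∂f_1/∂z = ∂(-y*z)/∂x - ∂(x*y + x - z^2)/∂z = 2*z
  coefficient of dy ∧ dz: ∂f_3/∂y - ∂f_2/∂z = ∂(-y*z)/∂y - ∂(y*(-3*y + z))/∂z = -y - z
Assembling: d(omega) = (-x) dx ∧ dy + (2*z) dx ∧ dz + (-y - z) dy ∧ dz.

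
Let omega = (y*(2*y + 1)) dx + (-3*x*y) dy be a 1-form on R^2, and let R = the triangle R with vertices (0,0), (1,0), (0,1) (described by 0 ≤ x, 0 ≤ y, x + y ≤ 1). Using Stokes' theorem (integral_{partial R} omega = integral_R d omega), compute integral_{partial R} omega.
integral_(partial R) omega = -5/3

Stokes: integral_partial_R omega = integral_R d omega with d omega = (∂Q/∂x - ∂P/∂y) dx ∧ dy.
  ∂Q/∂x = -3*y
  ∂P/∂y = 4*y + 1
  integrand = ∂Q/∂x - ∂P/∂y = -7*y - 1.
Integrating over R: integral_0^1 integral_0^{1-x} (-7*y - 1) dy dx = -5/3.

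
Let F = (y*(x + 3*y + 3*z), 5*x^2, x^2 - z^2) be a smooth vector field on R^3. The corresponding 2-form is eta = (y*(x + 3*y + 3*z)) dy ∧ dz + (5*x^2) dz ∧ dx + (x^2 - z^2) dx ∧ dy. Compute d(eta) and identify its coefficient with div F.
d(eta) = (y - 2*z) dx ∧ dy ∧ dz; div F = y - 2*z

For a 2-form in R^3 of the form above, applying d gives a 3-form with coefficient ∂P/∂x + ∂Q/∂y + ∂R/∂z:
  ∂P/∂x = y
  ∂Q/∂y = 0
  ∂R/∂z = -2*z
Sum = y - 2*z, which is exactly div F.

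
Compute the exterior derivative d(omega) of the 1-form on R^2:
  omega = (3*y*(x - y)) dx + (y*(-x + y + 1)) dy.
d(omega) = (-3*x + 5*y) dx ∧ dy

For a 1-form omega = sum_i f_i dx_i, the exterior derivative is
  d(omega) = sum_{i < j} (∂f_j/∂x_i - ∂f_i/∂x_j) dx_i ∧ dx_j.
  coefficient of dx ∧ dy: ∂f_2/∂x - ∂f_1/∂y = ∂(y*(-x + y + 1))/∂x - ∂(3*y*(x - y))/∂y = -3*x + 5*y
Assembling: d(omega) = (-3*x + 5*y) dx ∧ dy.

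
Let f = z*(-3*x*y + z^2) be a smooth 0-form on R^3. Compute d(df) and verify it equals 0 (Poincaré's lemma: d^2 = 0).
d(df) = 0

Step 1: df = sum_i (∂f/∂x_i) dx_i = (-3*y*z) dx + (-3*x*z) dy + (-3*x*y + 3*z^2) dz.
Step 2: Apply d again. Using the 1-form formula, the coefficient of dx ∧ dy in d(df) is ∂^2 f/∂x ∂y - ∂^2 f/∂y ∂x = (-3*z) - (-3*z) = 0 (equality of mixed partials for smooth f).
Similarly for dx ∧ dz and dy ∧ dz — all coefficients vanish. So d(df) = 0.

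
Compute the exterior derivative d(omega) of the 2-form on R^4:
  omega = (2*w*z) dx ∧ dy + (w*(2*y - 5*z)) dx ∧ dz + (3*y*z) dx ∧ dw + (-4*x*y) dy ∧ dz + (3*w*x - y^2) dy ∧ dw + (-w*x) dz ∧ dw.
d(omega) = (-4*y) dx ∧ dy ∧ dz + (3*w - z) dx ∧ dy ∧ dw + (-w - y - 5*z) dx ∧ dz ∧ dw

For a 2-form omega = sum_{i<j} g_{ij} dx_i ∧ dx_j, the exterior derivative is
  d(omega) = sum_{i<j} d(g_{ij}) ∧ dx_i ∧ dx_j = sum_{i<j, k} (∂g_{ij}/∂x_k) dx_k ∧ dx_i ∧ dx_j.
Expand each term, using dx_k ∧ dx_i ∧ dx_j = sgn(permutation) dx_{(a)} ∧ dx_{(b)} ∧ dx_{(c)} with (a < b < c) sorted:
  d(2*w*z) includes (∂/∂z)(2*w*z) dz = (2*w) dz, which multiplied by dx ∧ dy gives (2*w) dx ∧ dy ∧ dz
  d(2*w*z) includes (∂/∂w)(2*w*z) dw = (2*z) dw, which multiplied by dx ∧ dy gives (2*z) dx ∧ dy ∧ dw
  d(w*(2*y - 5*z)) includes (∂/∂y)(w*(2*y - 5*z)) dy = (2*w) dy, which multiplied by dx ∧ dz gives (-2*w) dx ∧ dy ∧ dz
  d(w*(2*y - 5*z)) includes (∂/∂w)(w*(2*y - 5*z)) dw = (2*y - 5*z) dw, which multiplied by dx ∧ dz gives (2*y - 5*z) dx ∧ dz ∧ dw
  d(3*y*z) includes (∂/∂y)(3*y*z) dy = (3*z) dy, which multiplied by dx ∧ dw gives (-3*z) dx ∧ dy ∧ dw
  d(3*y*z) includes (∂/∂z)(3*y*z) dz = (3*y) dz, which multiplied by dx ∧ dw gives (-3*y) dx ∧ dz ∧ dw
  d(-4*x*y) includes (∂/∂x)(-4*x*y) dx = (-4*y) dx, which multiplied by dy ∧ dz gives (-4*y) dx ∧ dy ∧ dz
  d(3*w*x - y^2) includes (∂/∂x)(3*w*x - y^2) dx = (3*w) dx, which multiplied by dy ∧ dw gives (3*w) dx ∧ dy ∧ dw
  d(-w*x) includes (∂/∂x)(-w*x) dx = (-w) dx, which multiplied by dz ∧ dw gives (-w) dx ∧ dz ∧ dw
Collecting like 3-forms: d(omega) = (-4*y) dx ∧ dy ∧ dz + (3*w - z) dx ∧ dy ∧ dw + (-w - y - 5*z) dx ∧ dz ∧ dw.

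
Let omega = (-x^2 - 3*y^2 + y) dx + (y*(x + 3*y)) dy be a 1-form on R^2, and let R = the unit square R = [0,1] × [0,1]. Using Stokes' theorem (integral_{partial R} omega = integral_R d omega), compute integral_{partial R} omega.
integral_(partial R) omega = 5/2

Stokes: integral_partial_R omega = integral_R d omega with d omega = (∂Q/∂x - ∂P/∂y) dx ∧ dy.
  ∂Q/∂x = y
  ∂P/∂y = 1 - 6*y
  integrand = ∂Q/∂x - ∂P/∂y = 7*y - 1.
Integrating over R: integral_0^1 integral_0^1 (7*y - 1) dx dy = 5/2.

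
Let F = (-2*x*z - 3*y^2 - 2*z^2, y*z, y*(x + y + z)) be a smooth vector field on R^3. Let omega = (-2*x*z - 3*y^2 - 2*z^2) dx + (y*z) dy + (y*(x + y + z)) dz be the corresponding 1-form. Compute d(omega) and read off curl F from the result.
d(omega) = (x + y + z) dy ∧ dz + (-2*x - y - 4*z) dz ∧ dx + (6*y) dx ∧ dy; curl F = (x + y + z, -2*x - y - 4*z, 6*y)

d omega = sum_{i<j} (∂f_j/∂x_i - ∂f_i/∂x_j) dx_i ∧ dx_j. Under the identification (dy ∧ dz, dz ∧ dx, dx ∧ dy) ↔ (e_x, e_y, e_z), the coefficients are exactly the components of curl F. Compute:
  ∂R/∂y - ∂Q/∂z = (x + 2*y + z) - (y) = x + y + z
  ∂P/∂z - ∂R/∂x = (-2*x - 4*z) - (y) = -2*x - y - 4*z
  ∂Q/∂x - ∂P/∂y = (0) - (-6*y) = 6*y.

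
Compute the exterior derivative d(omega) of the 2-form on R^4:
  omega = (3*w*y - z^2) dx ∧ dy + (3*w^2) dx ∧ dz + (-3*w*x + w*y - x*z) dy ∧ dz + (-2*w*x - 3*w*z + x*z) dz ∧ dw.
d(omega) = (-3*w - 3*z) dx ∧ dy ∧ dz + (3*y) dx ∧ dy ∧ dw + (4*w + z) dx ∧ dz ∧ dw + (-3*x + y) dy ∧ dz ∧ dw

For a 2-form omega = sum_{i<j} g_{ij} dx_i ∧ dx_j, the exterior derivative is
  d(omega) = sum_{i<j} d(g_{ij}) ∧ dx_i ∧ dx_j = sum_{i<j, k} (∂g_{ij}/∂x_k) dx_k ∧ dx_i ∧ dx_j.
Expand each term, using dx_k ∧ dx_i ∧ dx_j = sgn(permutation) dx_{(a)} ∧ dx_{(b)} ∧ dx_{(c)} with (a < b < c) sorted:
  d(3*w*y - z^2) includes (∂/∂z)(3*w*y - z^2) dz = (-2*z) dz, which multiplied by dx ∧ dy gives (-2*z) dx ∧ dy ∧ dz
  d(3*w*y - z^2) includes (∂/∂w)(3*w*y - z^2) dw = (3*y) dw, which multiplied by dx ∧ dy gives (3*y) dx ∧ dy ∧ dw
  d(3*w^2) includes (∂/∂w)(3*w^2) dw = (6*w) dw, which multiplied by dx ∧ dz gives (6*w) dx ∧ dz ∧ dw
  d(-3*w*x + w*y - x*z) includes (∂/∂x)(-3*w*x + w*y - x*z) dx = (-3*w - z) dx, which multiplied by dy ∧ dz gives (-3*w - z) dx ∧ dy ∧ dz
  d(-3*w*x + w*y - x*z) includes (∂/∂w)(-3*w*x + w*y - x*z) dw = (-3*x + y) dw, which multiplied by dy ∧ dz gives (-3*x + y) dy ∧ dz ∧ dw
  d(-2*w*x - 3*w*z + x*z) includes (∂/∂x)(-2*w*x - 3*w*z + x*z) dx = (-2*w + z) dx, which multiplied by dz ∧ dw gives (-2*w + z) dx ∧ dz ∧ dw
Collecting like 3-forms: d(omega) = (-3*w - 3*z) dx ∧ dy ∧ dz + (3*y) dx ∧ dy ∧ dw + (4*w + z) dx ∧ dz ∧ dw + (-3*x + y) dy ∧ dz ∧ dw.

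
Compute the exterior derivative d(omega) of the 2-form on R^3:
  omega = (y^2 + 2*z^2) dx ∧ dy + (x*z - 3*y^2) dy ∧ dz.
d(omega) = (5*z) dx ∧ dy ∧ dz

For a 2-form omega = sum_{i<j} g_{ij} dx_i ∧ dx_j, the exterior derivative is
  d(omega) = sum_{i<j} d(g_{ij}) ∧ dx_i ∧ dx_j = sum_{i<j, k} (∂g_{ij}/∂x_k) dx_k ∧ dx_i ∧ dx_j.
Expand each term, using dx_k ∧ dx_i ∧ dx_j = sgn(permutation) dx_{(a)} ∧ dx_{(b)} ∧ dx_{(c)} with (a < b < c) sorted:
  d(y^2 + 2*z^2) includes (∂/∂z)(y^2 + 2*z^2) dz = (4*z) dz, which multiplied by dx ∧ dy gives (4*z) dx ∧ dy ∧ dz
  d(x*z - 3*y^2) includes (∂/∂x)(x*z - 3*y^2) dx = (z) dx, which multiplied by dy ∧ dz gives (z) dx ∧ dy ∧ dz
Collecting like 3-forms: d(omega) = (5*z) dx ∧ dy ∧ dz.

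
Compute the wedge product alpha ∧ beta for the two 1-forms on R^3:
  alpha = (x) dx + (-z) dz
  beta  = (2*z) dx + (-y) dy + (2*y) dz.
alpha ∧ beta = (-x*y) dx ∧ dy + (2*x*y + 2*z^2) dx ∧ dz + (-y*z) dy ∧ dz

Distribute the wedge, using dx_i ∧ dx_j = -dx_j ∧ dx_i and dx_i ∧ dx_i = 0. For each pair (i, j) with i < j, the coefficient of dx_i ∧ dx_j in alpha ∧ beta is (alpha_i * beta_j - alpha_j * beta_i). Collecting: alpha ∧ beta = (-x*y) dx ∧ dy + (2*x*y + 2*z^2) dx ∧ dz + (-y*z) dy ∧ dz.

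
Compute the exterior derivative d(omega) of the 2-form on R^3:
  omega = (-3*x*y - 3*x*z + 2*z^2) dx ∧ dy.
d(omega) = (-3*x + 4*z) dx ∧ dy ∧ dz

For a 2-form omega = sum_{i<j} g_{ij} dx_i ∧ dx_j, the exterior derivative is
  d(omega) = sum_{i<j} d(g_{ij}) ∧ dx_i ∧ dx_j = sum_{i<j, k} (∂g_{ij}/∂x_k) dx_k ∧ dx_i ∧ dx_j.
Expand each term, using dx_k ∧ dx_i ∧ dx_j = sgn(permutation) dx_{(a)} ∧ dx_{(b)} ∧ dx_{(c)} with (a < b < c) sorted:
  d(-3*x*y - 3*x*z + 2*z^2) includes (∂/∂z)(-3*x*y - 3*x*z + 2*z^2) dz = (-3*x + 4*z) dz, which multiplied by dx ∧ dy gives (-3*x + 4*z) dx ∧ dy ∧ dz
Collecting like 3-forms: d(omega) = (-3*x + 4*z) dx ∧ dy ∧ dz.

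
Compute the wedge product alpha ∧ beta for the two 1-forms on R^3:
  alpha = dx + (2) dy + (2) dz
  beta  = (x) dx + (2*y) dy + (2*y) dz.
alpha ∧ beta = (-2*x + 2*y) dx ∧ dy + (-2*x + 2*y) dx ∧ dz

Distribute the wedge, using dx_i ∧ dx_j = -dx_j ∧ dx_i and dx_i ∧ dx_i = 0. For each pair (i, j) with i < j, the coefficient of dx_i ∧ dx_j in alpha ∧ beta is (alpha_i * beta_j - alpha_j * beta_i). Collecting: alpha ∧ beta = (-2*x + 2*y) dx ∧ dy + (-2*x + 2*y) dx ∧ dz.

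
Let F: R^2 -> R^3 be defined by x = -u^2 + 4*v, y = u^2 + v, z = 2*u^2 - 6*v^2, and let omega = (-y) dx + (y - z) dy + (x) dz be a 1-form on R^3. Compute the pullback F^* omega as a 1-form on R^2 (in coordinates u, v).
F^* omega = (4*u*(-u^2 + 3*v^2 + 5*v)) du + (12*u^2*v - 5*u^2 - 42*v^2 - 3*v) dv

Using F^*(f dg) = (f ∘ F) d(g ∘ F), substitute each coordinate x_i by F_i(u, v) in f_i, and replace dx_i by d F_i = (∂F_i/∂u) du + (∂F_i/∂v) dv.
  For the x component: f_1(F) = -u^2 - v; d F_1 = (-2*u) du + (4) dv
  For the y component: f_2(F) = -u^2 + 6*v^2 + v; d F_2 = (2*u) du + (1) dv
  For the z component: f_3(F) = -u^2 + 4*v; d F_3 = (4*u) du + (-12*v) dv
Combining and collecting du, dv coefficients:
  coeff of du: 4*u*(-u^2 + 3*v^2 + 5*v)
  coeff of dv: 12*u^2*v - 5*u^2 - 42*v^2 - 3*v
F^* omega = (4*u*(-u^2 + 3*v^2 + 5*v)) du + (12*u^2*v - 5*u^2 - 42*v^2 - 3*v) dv.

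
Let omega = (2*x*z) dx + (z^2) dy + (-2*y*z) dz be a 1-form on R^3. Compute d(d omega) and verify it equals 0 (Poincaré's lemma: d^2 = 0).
d(d omega) = 0

Step 1: d omega = sum_{i<j} (∂f_j/∂x_i - ∂f_i/∂x_j) dx_i ∧ dx_j:
  coeff of dx ∧ dy: 0
  coeff of dx ∧ dz: -2*x
  coeff of dy ∧ dz: -4*z
Step 2: Apply d again to each 2-form coefficient. The only possible 3-form in R^3 is dx ∧ dy ∧ dz, with coefficient
  ∂(coeff of dy∧dz)/∂x - ∂(coeff of dx∧dz)/∂y + ∂(coeff of dx∧dy)/∂z
  = ∂/∂x (-4*z) - ∂/∂y (-2*x) + ∂/∂z (0).
Each of these terms simplifies to sums of mixed partials that cancel in pairs. The result is 0 (by equality of mixed partials for smooth functions — Schwarz / Clairaut).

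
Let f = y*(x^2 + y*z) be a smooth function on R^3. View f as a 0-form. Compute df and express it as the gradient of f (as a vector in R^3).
df = (2*x*y) dx + (x^2 + 2*y*z) dy + (y^2) dz; grad f = (2*x*y, x^2 + 2*y*z, y^2)

For a 0-form f, d f = (∂f/∂x) dx + (∂f/∂y) dy + (∂f/∂z) dz. The components of the vector representation are exactly the entries of grad f in Cartesian coordinates:
  ∂f/∂x = 2*x*y
  ∂f/∂y = x^2 + 2*y*z
  ∂f/∂z = y^2.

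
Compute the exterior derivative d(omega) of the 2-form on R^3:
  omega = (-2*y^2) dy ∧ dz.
d(omega) = 0

For a 2-form omega = sum_{i<j} g_{ij} dx_i ∧ dx_j, the exterior derivative is
  d(omega) = sum_{i<j} d(g_{ij}) ∧ dx_i ∧ dx_j = sum_{i<j, k} (∂g_{ij}/∂x_k) dx_k ∧ dx_i ∧ dx_j.
Expand each term, using dx_k ∧ dx_i ∧ dx_j = sgn(permutation) dx_{(a)} ∧ dx_{(b)} ∧ dx_{(c)} with (a < b < c) sorted:

Collecting like 3-forms: d(omega) = 0.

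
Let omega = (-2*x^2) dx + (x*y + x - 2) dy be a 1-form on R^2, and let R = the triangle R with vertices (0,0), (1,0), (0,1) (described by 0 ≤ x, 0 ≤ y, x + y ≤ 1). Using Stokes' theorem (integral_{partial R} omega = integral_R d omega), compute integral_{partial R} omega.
integral_(partial R) omega = 2/3

Stokes: integral_partial_R omega = integral_R d omega with d omega = (∂Q/∂x - ∂P/∂y) dx ∧ dy.
  ∂Q/∂x = y + 1
  ∂P/∂y = 0
  integrand = ∂Q/∂x - ∂P/∂y = y + 1.
Integrating over R: integral_0^1 integral_0^{1-x} (y + 1) dy dx = 2/3.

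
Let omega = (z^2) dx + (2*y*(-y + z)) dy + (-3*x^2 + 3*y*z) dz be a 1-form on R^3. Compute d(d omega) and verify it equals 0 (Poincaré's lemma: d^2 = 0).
d(d omega) = 0

Step 1: d omega = sum_{i<j} (∂f_j/∂x_i - ∂f_i/∂x_j) dx_i ∧ dx_j:
  coeff of dx ∧ dy: 0
  coeff of dx ∧ dz: -6*x - 2*z
  coeff of dy ∧ dz: -2*y + 3*z
Step 2: Apply d again to each 2-form coefficient. The only possible 3-form in R^3 is dx ∧ dy ∧ dz, with coefficient
  ∂(coeff of dy∧dz)/∂x - ∂(coeff of dx∧dz)/∂y + ∂(coeff of dx∧dy)/∂z
  = ∂/∂x (-2*y + 3*z) - ∂/∂y (-6*x - 2*z) + ∂/∂z (0).
Each of these terms simplifies to sums of mixed partials that cancel in pairs. The result is 0 (by equality of mixed partials for smooth functions — Schwarz / Clairaut).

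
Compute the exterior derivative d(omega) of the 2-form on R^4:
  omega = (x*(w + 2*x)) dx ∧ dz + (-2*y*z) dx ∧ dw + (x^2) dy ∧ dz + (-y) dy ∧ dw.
d(omega) = (x + 2*y) dx ∧ dz ∧ dw + (2*z) dx ∧ dy ∧ dw + (2*x) dx ∧ dy ∧ dz

For a 2-form omega = sum_{i<j} g_{ij} dx_i ∧ dx_j, the exterior derivative is
  d(omega) = sum_{i<j} d(g_{ij}) ∧ dx_i ∧ dx_j = sum_{i<j, k} (∂g_{ij}/∂x_k) dx_k ∧ dx_i ∧ dx_j.
Expand each term, using dx_k ∧ dx_i ∧ dx_j = sgn(permutation) dx_{(a)} ∧ dx_{(b)} ∧ dx_{(c)} with (a < b < c) sorted:
  d(x*(w + 2*x)) includes (∂/∂w)(x*(w + 2*x)) dw = (x) dw, which multiplied by dx ∧ dz gives (x) dx ∧ dz ∧ dw
  d(-2*y*z) includes (∂/∂y)(-2*y*z) dy = (-2*z) dy, which multiplied by dx ∧ dw gives (2*z) dx ∧ dy ∧ dw
  d(-2*y*z) includes (∂/∂z)(-2*y*z) dz = (-2*y) dz, which multiplied by dx ∧ dw gives (2*y) dx ∧ dz ∧ dw
  d(x^2) includes (∂/∂x)(x^2) dx = (2*x) dx, which multiplied by dy ∧ dz gives (2*x) dx ∧ dy ∧ dz
Collecting like 3-forms: d(omega) = (x + 2*y) dx ∧ dz ∧ dw + (2*z) dx ∧ dy ∧ dw + (2*x) dx ∧ dy ∧ dz.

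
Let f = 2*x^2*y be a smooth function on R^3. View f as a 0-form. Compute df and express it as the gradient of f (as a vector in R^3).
df = (4*x*y) dx + (2*x^2) dy + (0) dz; grad f = (4*x*y, 2*x^2, 0)

For a 0-form f, d f = (∂f/∂x) dx + (∂f/∂y) dy + (∂f/∂z) dz. The components of the vector representation are exactly the entries of grad f in Cartesian coordinates:
  ∂f/∂x = 4*x*y
  ∂f/∂y = 2*x^2
  ∂f/∂z = 0.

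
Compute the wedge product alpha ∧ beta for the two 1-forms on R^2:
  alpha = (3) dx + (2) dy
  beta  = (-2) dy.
alpha ∧ beta = (-6) dx ∧ dy

Distribute the wedge, using dx_i ∧ dx_j = -dx_j ∧ dx_i and dx_i ∧ dx_i = 0. For each pair (i, j) with i < j, the coefficient of dx_i ∧ dx_j in alpha ∧ beta is (alpha_i * beta_j - alpha_j * beta_i). Collecting: alpha ∧ beta = (-6) dx ∧ dy.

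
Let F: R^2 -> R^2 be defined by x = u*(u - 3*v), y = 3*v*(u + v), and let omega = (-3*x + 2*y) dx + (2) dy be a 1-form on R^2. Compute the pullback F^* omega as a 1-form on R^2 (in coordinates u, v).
F^* omega = (-6*u^3 + 39*u^2*v - 33*u*v^2 - 18*v^3 + 6*v) du + (9*u^3 - 45*u^2*v - 18*u*v^2 + 6*u + 12*v) dv

Using F^*(f dg) = (f ∘ F) d(g ∘ F), substitute each coordinate x_i by F_i(u, v) in f_i, and replace dx_i by d F_i = (∂F_i/∂u) du + (∂F_i/∂v) dv.
  For the x component: f_1(F) = -3*u^2 + 15*u*v + 6*v^2; d F_1 = (2*u - 3*v) du + (-3*u) dv
  For the y component: f_2(F) = 2; d F_2 = (3*v) du + (3*u + 6*v) dv
Combining and collecting du, dv coefficients:
  coeff of du: -6*u^3 + 39*u^2*v - 33*u*v^2 - 18*v^3 + 6*v
  coeff of dv: 9*u^3 - 45*u^2*v - 18*u*v^2 + 6*u + 12*v
F^* omega = (-6*u^3 + 39*u^2*v - 33*u*v^2 - 18*v^3 + 6*v) du + (9*u^3 - 45*u^2*v - 18*u*v^2 + 6*u + 12*v) dv.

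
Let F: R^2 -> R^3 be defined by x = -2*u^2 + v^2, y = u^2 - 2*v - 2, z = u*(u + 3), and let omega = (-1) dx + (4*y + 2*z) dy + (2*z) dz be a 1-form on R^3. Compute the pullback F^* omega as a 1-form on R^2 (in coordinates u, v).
F^* omega = (2*u*(8*u^2 + 15*u - 8*v + 3)) du + (-12*u^2 - 12*u + 14*v + 16) dv

Using F^*(f dg) = (f ∘ F) d(g ∘ F), substitute each coordinate x_i by F_i(u, v) in f_i, and replace dx_i by d F_i = (∂F_i/∂u) du + (∂F_i/∂v) dv.
  For the x component: f_1(F) = -1; d F_1 = (-4*u) du + (2*v) dv
  For the y component: f_2(F) = 6*u^2 + 6*u - 8*v - 8; d F_2 = (2*u) du + (-2) dv
  For the z component: f_3(F) = 2*u*(u + 3); d F_3 = (2*u + 3) du + (0) dv
Combining and collecting du, dv coefficients:
  coeff of du: 2*u*(8*u^2 + 15*u - 8*v + 3)
  coeff of dv: -12*u^2 - 12*u + 14*v + 16
F^* omega = (2*u*(8*u^2 + 15*u - 8*v + 3)) du + (-12*u^2 - 12*u + 14*v + 16) dv.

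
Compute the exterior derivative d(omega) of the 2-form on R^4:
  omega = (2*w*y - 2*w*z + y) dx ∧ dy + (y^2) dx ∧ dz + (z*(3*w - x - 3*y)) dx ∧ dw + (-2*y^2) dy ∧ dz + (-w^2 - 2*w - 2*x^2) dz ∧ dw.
d(omega) = (-2*w - 2*y) dx ∧ dy ∧ dz + (2*y + z) dx ∧ dy ∧ dw + (-3*w - 3*x + 3*y) dx ∧ dz ∧ dw

For a 2-form omega = sum_{i<j} g_{ij} dx_i ∧ dx_j, the exterior derivative is
  d(omega) = sum_{i<j} d(g_{ij}) ∧ dx_i ∧ dx_j = sum_{i<j, k} (∂g_{ij}/∂x_k) dx_k ∧ dx_i ∧ dx_j.
Expand each term, using dx_k ∧ dx_i ∧ dx_j = sgn(permutation) dx_{(a)} ∧ dx_{(b)} ∧ dx_{(c)} with (a < b < c) sorted:
  d(2*w*y - 2*w*z + y) includes (∂/∂z)(2*w*y - 2*w*z + y) dz = (-2*w) dz, which multiplied by dx ∧ dy gives (-2*w) dx ∧ dy ∧ dz
  d(2*w*y - 2*w*z + y) includes (∂/∂w)(2*w*y - 2*w*z + y) dw = (2*y - 2*z) dw, which multiplied by dx ∧ dy gives (2*y - 2*z) dx ∧ dy ∧ dw
  d(y^2) includes (∂/∂y)(y^2) dy = (2*y) dy, which multiplied by dx ∧ dz gives (-2*y) dx ∧ dy ∧ dz
  d(z*(3*w - x - 3*y)) includes (∂/∂y)(z*(3*w - x - 3*y)) dy = (-3*z) dy, which multiplied by dx ∧ dw gives (3*z) dx ∧ dy ∧ dw
  d(z*(3*w - x - 3*y)) includes (∂/∂z)(z*(3*w - x - 3*y)) dz = (3*w - x - 3*y) dz, which multiplied by dx ∧ dw gives (-3*w + x + 3*y) dx ∧ dz ∧ dw
  d(-w^2 - 2*w - 2*x^2) includes (∂/∂x)(-w^2 - 2*w - 2*x^2) dx = (-4*x) dx, which multiplied by dz ∧ dw gives (-4*x) dx ∧ dz ∧ dw
Collecting like 3-forms: d(omega) = (-2*w - 2*y) dx ∧ dy ∧ dz + (2*y + z) dx ∧ dy ∧ dw + (-3*w - 3*x + 3*y) dx ∧ dz ∧ dw.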